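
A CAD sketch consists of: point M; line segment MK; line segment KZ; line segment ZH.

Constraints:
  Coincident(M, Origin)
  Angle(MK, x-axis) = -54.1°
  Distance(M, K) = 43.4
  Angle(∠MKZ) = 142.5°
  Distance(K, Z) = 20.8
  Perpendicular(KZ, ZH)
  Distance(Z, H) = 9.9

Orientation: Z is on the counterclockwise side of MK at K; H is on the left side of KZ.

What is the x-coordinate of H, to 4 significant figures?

48.21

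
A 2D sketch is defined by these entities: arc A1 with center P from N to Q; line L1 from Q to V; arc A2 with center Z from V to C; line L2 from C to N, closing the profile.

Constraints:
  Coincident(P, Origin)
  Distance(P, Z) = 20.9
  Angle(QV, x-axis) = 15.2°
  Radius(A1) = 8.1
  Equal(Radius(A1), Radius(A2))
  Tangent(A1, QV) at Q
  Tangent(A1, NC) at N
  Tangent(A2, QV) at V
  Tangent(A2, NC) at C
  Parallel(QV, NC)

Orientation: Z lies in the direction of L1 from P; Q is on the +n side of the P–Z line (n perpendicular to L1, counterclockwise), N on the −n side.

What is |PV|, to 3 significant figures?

22.4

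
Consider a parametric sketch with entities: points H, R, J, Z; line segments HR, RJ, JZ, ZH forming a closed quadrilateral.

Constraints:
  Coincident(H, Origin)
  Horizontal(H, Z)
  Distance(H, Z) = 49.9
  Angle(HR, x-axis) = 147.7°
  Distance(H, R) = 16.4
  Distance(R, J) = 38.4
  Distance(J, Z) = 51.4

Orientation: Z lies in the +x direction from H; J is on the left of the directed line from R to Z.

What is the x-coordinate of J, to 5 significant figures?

13.210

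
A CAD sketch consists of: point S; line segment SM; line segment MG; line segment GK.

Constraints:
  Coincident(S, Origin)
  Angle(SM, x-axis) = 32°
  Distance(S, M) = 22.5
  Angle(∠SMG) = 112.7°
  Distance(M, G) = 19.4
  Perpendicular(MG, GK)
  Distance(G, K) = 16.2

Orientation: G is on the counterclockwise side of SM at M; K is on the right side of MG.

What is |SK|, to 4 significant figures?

46.42

∠SMG = 112.7°, so MG runs at 32.0° + (180° − 112.7°) = 99.30° from the x-axis; with |MG| = 19.4, G = M + 19.4·(cos 99.30°, sin 99.30°) = (15.95, 31.07). The perpendicularity gives GK at right angles to MG; with |GK| = 16.2 on the right of MG, K = G + 16.2·(0.9869, 0.1616) = (31.93, 33.69). Then |SK| = |K − S| = 46.42.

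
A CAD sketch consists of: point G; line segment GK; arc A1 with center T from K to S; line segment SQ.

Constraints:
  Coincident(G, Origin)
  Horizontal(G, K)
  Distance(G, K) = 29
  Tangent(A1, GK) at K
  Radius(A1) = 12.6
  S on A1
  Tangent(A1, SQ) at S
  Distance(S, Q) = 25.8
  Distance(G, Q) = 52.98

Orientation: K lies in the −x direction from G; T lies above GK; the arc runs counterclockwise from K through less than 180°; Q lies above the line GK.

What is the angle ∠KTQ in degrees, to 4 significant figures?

170.7°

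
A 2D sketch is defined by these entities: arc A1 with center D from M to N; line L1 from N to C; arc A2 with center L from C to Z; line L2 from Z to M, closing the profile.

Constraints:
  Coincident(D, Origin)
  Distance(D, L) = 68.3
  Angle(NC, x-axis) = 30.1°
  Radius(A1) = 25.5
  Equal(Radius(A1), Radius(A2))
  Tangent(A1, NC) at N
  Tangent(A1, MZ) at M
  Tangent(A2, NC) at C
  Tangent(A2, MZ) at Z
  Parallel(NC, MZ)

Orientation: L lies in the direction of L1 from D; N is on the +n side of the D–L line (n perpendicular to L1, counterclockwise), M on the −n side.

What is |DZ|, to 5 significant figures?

72.905

Tangency of A1 to both parallel lines with radius 25.5 puts N and M at D ± 25.5·n: N = (-12.789, 22.061), M = (12.789, -22.061). Equal radii place C and Z the same way about L: C = L + 25.5·n = (46.301, 56.315), Z = L − 25.5·n = (71.878, 12.192). Then |DZ| = |Z − D| = 72.905.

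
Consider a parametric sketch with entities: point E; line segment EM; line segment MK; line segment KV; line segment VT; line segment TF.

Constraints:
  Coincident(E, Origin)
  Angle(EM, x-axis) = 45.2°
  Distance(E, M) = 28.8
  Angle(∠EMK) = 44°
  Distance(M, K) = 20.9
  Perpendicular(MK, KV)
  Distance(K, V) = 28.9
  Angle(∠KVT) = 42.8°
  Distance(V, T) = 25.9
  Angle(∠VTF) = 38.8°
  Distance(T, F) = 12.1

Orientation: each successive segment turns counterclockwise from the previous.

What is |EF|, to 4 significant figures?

9.962

E is at the origin; EM runs at 45.2° with length 28.8, so M = (20.29, 20.44). ∠EMK = 44.0° gives MK at -178.8° from the x-axis; with |MK| = 20.9, K = (-0.6020, 20.00). MK ⟂ KV, so KV runs at -88.80°; with |KV| = 28.9, V = (0.003285, -8.896). ∠KVT = 42.8° gives VT at 48.40° from the x-axis; with |VT| = 25.9, T = (17.20, 10.47). ∠VTF = 38.8° gives TF at -170.4° from the x-axis; with |TF| = 12.1, F = (5.268, 8.454). Then |EF| = |F − E| = 9.962.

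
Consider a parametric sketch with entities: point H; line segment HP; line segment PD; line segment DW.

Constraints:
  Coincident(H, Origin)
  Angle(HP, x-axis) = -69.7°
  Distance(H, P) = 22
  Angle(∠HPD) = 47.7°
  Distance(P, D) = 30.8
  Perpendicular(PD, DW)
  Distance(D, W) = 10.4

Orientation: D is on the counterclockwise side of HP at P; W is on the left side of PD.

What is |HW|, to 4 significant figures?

17.04

H is at the origin; HP runs at -69.7° with length 22.0, so P = 22.0·(cos -69.7°, sin -69.7°) = (7.633, -20.63). ∠HPD = 47.7°, so PD runs at -69.7° + (180° − 47.7°) = 62.60° from the x-axis; with |PD| = 30.8, D = P + 30.8·(cos 62.60°, sin 62.60°) = (21.81, 6.711). The perpendicularity gives DW at right angles to PD; with |DW| = 10.4 on the left of PD, W = D + 10.4·(-0.8878, 0.4602) = (12.57, 11.50). Then |HW| = |W − H| = 17.04.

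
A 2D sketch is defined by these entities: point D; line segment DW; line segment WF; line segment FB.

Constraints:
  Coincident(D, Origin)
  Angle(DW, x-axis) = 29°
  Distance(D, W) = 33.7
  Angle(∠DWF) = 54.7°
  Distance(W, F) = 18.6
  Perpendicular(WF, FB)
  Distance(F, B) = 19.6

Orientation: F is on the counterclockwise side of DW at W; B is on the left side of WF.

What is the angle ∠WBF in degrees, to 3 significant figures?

43.5°

∠DWF = 54.7°, so WF runs at 29.0° + (180° − 54.7°) = 154° from the x-axis; with |WF| = 18.6, F = W + 18.6·(cos 154°, sin 154°) = (12.7, 24.4). WF is perpendicular to FB; with |FB| = 19.6 on the left of WF, B = F + 19.6·(-0.434, -0.901) = (4.21, 6.74). Then cos ∠WBF = BW·BF / (|BW||BF|), giving 43.5°.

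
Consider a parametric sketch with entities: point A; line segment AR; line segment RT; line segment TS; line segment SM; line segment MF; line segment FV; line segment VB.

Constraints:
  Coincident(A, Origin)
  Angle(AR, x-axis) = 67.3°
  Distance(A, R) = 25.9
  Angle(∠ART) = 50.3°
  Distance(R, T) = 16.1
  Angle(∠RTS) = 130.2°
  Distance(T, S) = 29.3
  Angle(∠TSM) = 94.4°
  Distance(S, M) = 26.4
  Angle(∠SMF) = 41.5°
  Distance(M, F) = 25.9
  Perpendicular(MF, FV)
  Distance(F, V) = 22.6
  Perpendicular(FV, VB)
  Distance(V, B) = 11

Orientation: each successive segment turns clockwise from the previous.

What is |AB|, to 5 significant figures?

24.462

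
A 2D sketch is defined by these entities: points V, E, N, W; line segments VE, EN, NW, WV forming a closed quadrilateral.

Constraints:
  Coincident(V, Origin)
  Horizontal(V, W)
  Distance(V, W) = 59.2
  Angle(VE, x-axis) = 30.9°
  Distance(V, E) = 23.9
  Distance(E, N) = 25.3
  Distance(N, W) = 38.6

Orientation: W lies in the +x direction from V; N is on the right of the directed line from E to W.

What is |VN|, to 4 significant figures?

26.23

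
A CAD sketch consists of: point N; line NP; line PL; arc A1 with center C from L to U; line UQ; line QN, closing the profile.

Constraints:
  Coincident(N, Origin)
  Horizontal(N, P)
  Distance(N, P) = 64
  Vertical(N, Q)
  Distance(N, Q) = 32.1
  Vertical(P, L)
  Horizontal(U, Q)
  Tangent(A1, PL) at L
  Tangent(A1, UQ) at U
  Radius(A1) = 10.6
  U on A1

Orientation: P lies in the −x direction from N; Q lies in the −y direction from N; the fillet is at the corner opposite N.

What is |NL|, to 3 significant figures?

67.5

N is at the origin; N and P share the same y with |NP| = 64.0 and P on the −x side, so P = (-64.0, 0.00). NQ is vertical with |NQ| = 32.1 and Q on the −y side, so Q = (0.00, -32.1). The virtual corner opposite N is at (-64.0, -32.1). The tangent condition forces CL to be normal to PL and tangency of A1 to UQ means the radius CU is perpendicular to UQ, with radius 10.6, so the center C sits 10.6 in from both sides at C = (-53.4, -21.5). That places the tangent points at L = (-64.0, -21.5) on PL and U = (-53.4, -32.1) on UQ. Then |NL| = |L − N| = 67.5.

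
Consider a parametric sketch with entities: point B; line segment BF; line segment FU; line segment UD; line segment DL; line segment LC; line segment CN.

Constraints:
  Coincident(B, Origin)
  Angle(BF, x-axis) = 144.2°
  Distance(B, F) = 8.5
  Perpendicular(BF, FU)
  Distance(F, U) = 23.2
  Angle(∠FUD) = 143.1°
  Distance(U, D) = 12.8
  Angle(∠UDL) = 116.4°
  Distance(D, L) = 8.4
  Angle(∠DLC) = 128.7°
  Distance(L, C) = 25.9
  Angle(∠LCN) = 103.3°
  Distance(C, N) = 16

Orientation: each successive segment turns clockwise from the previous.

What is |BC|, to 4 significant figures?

21.68

∠UDL = 116.4° gives DL at -46.30° from the x-axis; with |DL| = 8.4, L = (24.70, 21.52). ∠DLC = 128.7° gives LC at -97.60° from the x-axis; with |LC| = 25.9, C = (21.28, -4.150). Then |BC| = |C − B| = 21.68.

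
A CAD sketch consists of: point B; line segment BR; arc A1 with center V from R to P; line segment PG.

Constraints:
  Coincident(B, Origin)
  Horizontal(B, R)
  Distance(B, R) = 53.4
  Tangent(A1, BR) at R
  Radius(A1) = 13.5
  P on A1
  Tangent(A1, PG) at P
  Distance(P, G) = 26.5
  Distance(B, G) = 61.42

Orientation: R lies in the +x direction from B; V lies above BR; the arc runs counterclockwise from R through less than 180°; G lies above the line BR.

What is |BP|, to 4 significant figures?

67.16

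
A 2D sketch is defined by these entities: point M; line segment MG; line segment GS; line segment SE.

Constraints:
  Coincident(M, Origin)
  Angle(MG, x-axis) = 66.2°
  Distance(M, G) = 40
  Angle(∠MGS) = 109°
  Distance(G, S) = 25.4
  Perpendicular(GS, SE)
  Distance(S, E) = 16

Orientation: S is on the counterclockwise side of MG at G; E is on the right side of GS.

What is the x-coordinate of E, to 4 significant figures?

8.376

M is at the origin; MG runs at 66.2° with length 40.0, so G = 40.0·(cos 66.2°, sin 66.2°) = (16.14, 36.60). ∠MGS = 109.0°, so GS runs at 66.2° + (180° − 109.0°) = 137.2° from the x-axis; with |GS| = 25.4, S = G + 25.4·(cos 137.2°, sin 137.2°) = (-2.495, 53.86). GS is perpendicular to SE; with |SE| = 16.0 on the right of GS, E = S + 16.0·(0.6794, 0.7337) = (8.376, 65.60). So E.x = 8.376.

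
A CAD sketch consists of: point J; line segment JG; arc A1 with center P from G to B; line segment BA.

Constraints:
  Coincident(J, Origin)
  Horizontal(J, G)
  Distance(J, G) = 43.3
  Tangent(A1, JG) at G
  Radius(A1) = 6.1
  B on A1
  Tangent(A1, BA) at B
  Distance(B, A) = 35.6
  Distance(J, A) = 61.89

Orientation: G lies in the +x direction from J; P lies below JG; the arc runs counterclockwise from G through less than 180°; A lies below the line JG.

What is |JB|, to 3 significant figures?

38.1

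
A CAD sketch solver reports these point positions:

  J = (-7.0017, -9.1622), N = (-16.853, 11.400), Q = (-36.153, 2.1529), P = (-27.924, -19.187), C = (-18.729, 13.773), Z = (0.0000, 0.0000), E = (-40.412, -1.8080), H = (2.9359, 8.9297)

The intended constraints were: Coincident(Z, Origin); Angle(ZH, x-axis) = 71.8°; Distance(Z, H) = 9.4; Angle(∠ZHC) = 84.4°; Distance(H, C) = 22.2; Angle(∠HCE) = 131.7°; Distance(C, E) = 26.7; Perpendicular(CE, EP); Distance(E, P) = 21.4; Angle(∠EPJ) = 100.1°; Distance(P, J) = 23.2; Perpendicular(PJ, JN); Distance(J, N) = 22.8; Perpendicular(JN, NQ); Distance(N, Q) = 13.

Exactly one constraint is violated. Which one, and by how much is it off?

Distance(N, Q) = 13 — off by 8.40.

Z = (0.00, 0.00) ✓; ZH at 71.80° ✓; |ZH| = 9.400 ✓; ∠ZHC = 84.40° ✓; |HC| = 22.20 ✓; ∠HCE = 131.7° ✓; |CE| = 26.70 ✓; ∠(CE, EP) = 90.00° ✓; |EP| = 21.40 ✓; ∠EPJ = 100.1° ✓; |PJ| = 23.20 ✓; ∠(PJ, JN) = 90.00° ✓; |JN| = 22.80 ✓; ∠(JN, NQ) = 90.00° ✓; |NQ| = 21.40 ✗.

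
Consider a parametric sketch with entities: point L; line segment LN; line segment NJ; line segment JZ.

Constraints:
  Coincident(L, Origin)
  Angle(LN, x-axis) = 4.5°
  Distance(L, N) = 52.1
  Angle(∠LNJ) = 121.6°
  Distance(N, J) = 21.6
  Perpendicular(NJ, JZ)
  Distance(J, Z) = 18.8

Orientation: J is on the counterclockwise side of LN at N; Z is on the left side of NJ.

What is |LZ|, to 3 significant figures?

55.2

∠LNJ = 121.6°, so NJ runs at 4.5° + (180° − 121.6°) = 62.9° from the x-axis; with |NJ| = 21.6, J = N + 21.6·(cos 62.9°, sin 62.9°) = (61.8, 23.3). The perpendicularity gives JZ at right angles to NJ; with |JZ| = 18.8 on the left of NJ, Z = J + 18.8·(-0.890, 0.456) = (45.0, 31.9). Then |LZ| = |Z − L| = 55.2.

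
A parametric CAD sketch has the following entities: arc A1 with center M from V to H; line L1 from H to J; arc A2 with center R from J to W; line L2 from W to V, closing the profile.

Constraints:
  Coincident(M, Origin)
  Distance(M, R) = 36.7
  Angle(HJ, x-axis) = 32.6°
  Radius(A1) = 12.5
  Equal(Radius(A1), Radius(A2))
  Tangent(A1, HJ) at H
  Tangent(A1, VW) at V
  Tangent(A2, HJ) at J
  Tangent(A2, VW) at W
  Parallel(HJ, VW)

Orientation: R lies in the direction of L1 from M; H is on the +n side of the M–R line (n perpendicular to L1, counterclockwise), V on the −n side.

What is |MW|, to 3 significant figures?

38.8

The slot axis is L1's direction at 32.6°, so u = (cos 32.6°, sin 32.6°) = (0.842, 0.539) and n = (−sin 32.6°, cos 32.6°) = (-0.539, 0.842). M is at the origin and R lies 36.7 along u from M, so R = 36.7·u = (30.9, 19.8). Tangency of A1 to both parallel lines with radius 12.5 puts H and V at M ± 12.5·n: H = (-6.73, 10.5), V = (6.73, -10.5). Equal radii place J and W the same way about R: J = R + 12.5·n = (24.2, 30.3), W = R − 12.5·n = (37.7, 9.24). Then |MW| = |W − M| = 38.8.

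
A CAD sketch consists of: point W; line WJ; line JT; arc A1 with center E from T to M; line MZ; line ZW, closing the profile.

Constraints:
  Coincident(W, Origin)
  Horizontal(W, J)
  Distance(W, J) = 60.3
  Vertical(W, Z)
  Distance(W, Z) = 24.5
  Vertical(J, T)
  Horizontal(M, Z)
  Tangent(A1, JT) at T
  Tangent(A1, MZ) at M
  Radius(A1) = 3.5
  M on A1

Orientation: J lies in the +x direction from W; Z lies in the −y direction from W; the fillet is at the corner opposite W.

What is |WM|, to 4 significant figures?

61.86

The virtual corner opposite W is at (60.30, -24.50). A1 meets JT tangentially, so ET is at right angles to JT and tangency of A1 to MZ means the radius EM is perpendicular to MZ, with radius 3.5, so the center E sits 3.5 in from both sides at E = (56.80, -21.00). That places the tangent points at T = (60.30, -21.00) on JT and M = (56.80, -24.50) on MZ. Then |WM| = |M − W| = 61.86.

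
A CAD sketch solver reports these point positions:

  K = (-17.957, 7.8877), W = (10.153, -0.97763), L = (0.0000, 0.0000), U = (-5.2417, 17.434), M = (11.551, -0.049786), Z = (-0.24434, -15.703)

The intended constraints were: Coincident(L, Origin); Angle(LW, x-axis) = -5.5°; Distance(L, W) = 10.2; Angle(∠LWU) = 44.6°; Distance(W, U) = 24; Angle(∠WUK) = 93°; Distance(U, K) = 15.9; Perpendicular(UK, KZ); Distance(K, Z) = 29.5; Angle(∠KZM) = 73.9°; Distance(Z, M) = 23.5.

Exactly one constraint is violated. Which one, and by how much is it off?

Distance(Z, M) = 23.5 — off by 3.90.

L = (0.00, 0.00) ✓; LW at -5.500° ✓; |LW| = 10.20 ✓; ∠LWU = 44.60° ✓; |WU| = 24.00 ✓; ∠WUK = 93.00° ✓; |UK| = 15.90 ✓; ∠(UK, KZ) = 90.00° ✓; |KZ| = 29.50 ✓; ∠KZM = 73.90° ✓; |ZM| = 19.60 ✗.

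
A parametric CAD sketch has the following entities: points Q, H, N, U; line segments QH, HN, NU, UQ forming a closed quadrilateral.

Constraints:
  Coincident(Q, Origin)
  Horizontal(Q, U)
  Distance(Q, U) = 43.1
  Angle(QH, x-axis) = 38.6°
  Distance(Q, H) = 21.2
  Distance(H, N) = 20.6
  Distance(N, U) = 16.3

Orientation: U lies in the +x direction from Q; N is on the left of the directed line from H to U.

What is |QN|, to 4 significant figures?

40.05

Q is at the origin; QU is horizontal with |QU| = 43.1 and U in +x, so U = (43.1, 0). QH runs at 38.6° with |QH| = 21.2, so H = (16.57, 13.23). N is determined by |HN| = 20.6 and |NU| = 16.3 together: it lies at the intersection of circle(H, 20.6) and circle(U, 16.3). With |HU| = 29.65, the foot of the radical line on HU is 17.50 from H and the perpendicular offset is √(20.6² − 17.50²) = 10.87. Taking the left-of-HU solution: N = (37.08, 15.15).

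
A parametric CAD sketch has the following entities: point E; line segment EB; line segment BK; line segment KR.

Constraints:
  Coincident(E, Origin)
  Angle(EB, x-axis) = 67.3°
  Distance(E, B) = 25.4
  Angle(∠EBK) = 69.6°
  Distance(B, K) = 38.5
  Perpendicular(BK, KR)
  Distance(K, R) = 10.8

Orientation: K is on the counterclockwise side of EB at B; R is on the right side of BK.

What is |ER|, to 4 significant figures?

45.57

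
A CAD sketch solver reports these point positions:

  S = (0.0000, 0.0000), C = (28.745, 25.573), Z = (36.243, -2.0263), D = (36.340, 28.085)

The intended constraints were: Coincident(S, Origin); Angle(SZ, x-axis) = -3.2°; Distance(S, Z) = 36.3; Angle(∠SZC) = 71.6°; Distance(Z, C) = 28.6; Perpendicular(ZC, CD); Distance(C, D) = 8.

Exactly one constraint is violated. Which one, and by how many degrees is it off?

Perpendicular(ZC, CD) — off by 3.10°.

S = (0.00, 0.00) ✓; SZ at -3.200° ✓; |SZ| = 36.30 ✓; ∠SZC = 71.60° ✓; |ZC| = 28.60 ✓; ∠(ZC, CD) = 86.90° ✗; |CD| = 8.000 ✓.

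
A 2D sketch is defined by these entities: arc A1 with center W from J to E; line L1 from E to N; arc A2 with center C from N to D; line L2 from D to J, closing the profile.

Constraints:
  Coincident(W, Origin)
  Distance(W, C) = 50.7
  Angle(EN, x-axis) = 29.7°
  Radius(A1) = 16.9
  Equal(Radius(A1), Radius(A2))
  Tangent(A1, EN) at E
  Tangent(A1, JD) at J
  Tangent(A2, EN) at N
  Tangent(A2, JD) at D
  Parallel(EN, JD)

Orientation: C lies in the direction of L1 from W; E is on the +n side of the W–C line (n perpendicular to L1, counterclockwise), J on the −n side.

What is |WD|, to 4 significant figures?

53.44

The slot axis is L1's direction at 29.7°, so u = (cos 29.7°, sin 29.7°) = (0.8686, 0.4955) and n = (−sin 29.7°, cos 29.7°) = (-0.4955, 0.8686). W is at the origin and C lies 50.7 along u from W, so C = 50.7·u = (44.04, 25.12). Tangency of A1 to both parallel lines with radius 16.9 puts E and J at W ± 16.9·n: E = (-8.373, 14.68), J = (8.373, -14.68). Equal radii place N and D the same way about C: N = C + 16.9·n = (35.67, 39.80), D = C − 16.9·n = (52.41, 10.44). Then |WD| = |D − W| = 53.44.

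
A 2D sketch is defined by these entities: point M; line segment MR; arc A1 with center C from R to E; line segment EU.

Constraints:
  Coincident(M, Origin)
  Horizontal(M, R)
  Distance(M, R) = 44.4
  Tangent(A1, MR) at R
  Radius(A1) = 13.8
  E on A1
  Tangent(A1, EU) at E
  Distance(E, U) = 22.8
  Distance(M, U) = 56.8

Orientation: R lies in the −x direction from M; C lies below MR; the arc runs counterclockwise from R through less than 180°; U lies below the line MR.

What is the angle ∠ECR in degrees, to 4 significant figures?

130.2°

Checks: |CE| = 13.80 ✓; ∠(CE, EU) = 90.00° ✓; |EU| = 22.80 ✓; |MU| = 56.80 ✓.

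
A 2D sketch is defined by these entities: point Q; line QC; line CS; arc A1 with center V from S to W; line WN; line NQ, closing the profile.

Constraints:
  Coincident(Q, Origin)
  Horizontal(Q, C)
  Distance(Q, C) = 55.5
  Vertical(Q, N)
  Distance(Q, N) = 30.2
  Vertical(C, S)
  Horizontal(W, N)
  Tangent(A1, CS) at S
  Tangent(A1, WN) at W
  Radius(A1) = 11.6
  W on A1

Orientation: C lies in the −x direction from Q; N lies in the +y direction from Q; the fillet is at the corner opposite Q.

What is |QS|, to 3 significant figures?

58.5

The virtual corner opposite Q is at (-55.5, 30.2). The tangent condition forces VS to be normal to CS and since A1 is tangent to WN there, VW ⟂ WN, with radius 11.6, so the center V sits 11.6 in from both sides at V = (-43.9, 18.6). That places the tangent points at S = (-55.5, 18.6) on CS and W = (-43.9, 30.2) on WN. Then |QS| = |S − Q| = 58.5.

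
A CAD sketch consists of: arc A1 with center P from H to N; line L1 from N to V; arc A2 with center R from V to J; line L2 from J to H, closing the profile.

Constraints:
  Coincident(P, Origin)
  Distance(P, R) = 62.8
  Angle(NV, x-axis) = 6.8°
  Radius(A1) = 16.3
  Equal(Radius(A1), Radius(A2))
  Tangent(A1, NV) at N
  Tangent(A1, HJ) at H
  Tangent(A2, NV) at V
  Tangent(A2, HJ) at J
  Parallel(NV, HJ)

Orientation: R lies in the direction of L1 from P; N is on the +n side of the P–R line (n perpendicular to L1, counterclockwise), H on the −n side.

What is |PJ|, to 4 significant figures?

64.88

The slot axis is L1's direction at 6.8°, so u = (cos 6.8°, sin 6.8°) = (0.9930, 0.1184) and n = (−sin 6.8°, cos 6.8°) = (-0.1184, 0.9930). P is at the origin and R lies 62.8 along u from P, so R = 62.8·u = (62.36, 7.436). Tangency of A1 to both parallel lines with radius 16.3 puts N and H at P ± 16.3·n: N = (-1.930, 16.19), H = (1.930, -16.19). Equal radii place V and J the same way about R: V = R + 16.3·n = (60.43, 23.62), J = R − 16.3·n = (64.29, -8.750). Then |PJ| = |J − P| = 64.88.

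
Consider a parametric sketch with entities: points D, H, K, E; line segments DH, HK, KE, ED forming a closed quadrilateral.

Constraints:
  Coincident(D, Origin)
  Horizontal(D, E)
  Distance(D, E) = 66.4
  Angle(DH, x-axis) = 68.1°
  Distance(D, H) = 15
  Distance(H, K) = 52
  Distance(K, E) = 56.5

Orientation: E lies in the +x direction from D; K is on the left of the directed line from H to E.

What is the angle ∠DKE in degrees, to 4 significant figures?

65.04°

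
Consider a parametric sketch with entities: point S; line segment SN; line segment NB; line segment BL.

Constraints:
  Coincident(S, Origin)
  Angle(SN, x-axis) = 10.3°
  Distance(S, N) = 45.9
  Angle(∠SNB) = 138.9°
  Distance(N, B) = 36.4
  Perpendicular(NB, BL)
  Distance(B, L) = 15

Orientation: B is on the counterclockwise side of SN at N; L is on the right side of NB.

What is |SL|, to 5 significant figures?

84.143

S is at the origin; SN runs at 10.3° with length 45.9, so N = 45.9·(cos 10.3°, sin 10.3°) = (45.160, 8.2070). ∠SNB = 138.9°, so NB runs at 10.3° + (180° − 138.9°) = 51.400° from the x-axis; with |NB| = 36.4, B = N + 36.4·(cos 51.400°, sin 51.400°) = (67.870, 36.654). NB is perpendicular to BL; with |BL| = 15.0 on the right of NB, L = B + 15.0·(0.78152, -0.62388) = (79.592, 27.296). Then |SL| = |L − S| = 84.143.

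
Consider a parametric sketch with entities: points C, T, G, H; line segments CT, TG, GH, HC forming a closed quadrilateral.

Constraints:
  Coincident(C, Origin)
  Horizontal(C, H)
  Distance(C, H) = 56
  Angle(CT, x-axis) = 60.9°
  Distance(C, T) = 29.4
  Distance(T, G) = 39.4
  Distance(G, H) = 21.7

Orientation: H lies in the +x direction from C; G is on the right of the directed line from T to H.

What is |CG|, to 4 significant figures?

36.39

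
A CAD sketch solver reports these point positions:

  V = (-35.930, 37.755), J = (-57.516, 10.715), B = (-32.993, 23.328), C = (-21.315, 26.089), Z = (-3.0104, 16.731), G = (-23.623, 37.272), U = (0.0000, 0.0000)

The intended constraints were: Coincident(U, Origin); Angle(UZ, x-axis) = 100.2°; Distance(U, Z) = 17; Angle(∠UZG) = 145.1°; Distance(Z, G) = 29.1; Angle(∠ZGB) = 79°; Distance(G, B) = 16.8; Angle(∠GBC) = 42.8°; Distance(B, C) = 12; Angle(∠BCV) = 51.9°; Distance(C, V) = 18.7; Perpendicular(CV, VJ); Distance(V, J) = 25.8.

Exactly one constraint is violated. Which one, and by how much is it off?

Distance(V, J) = 25.8 — off by 8.80.

U = (0.00, 0.00) ✓; UZ at 100.2° ✓; |UZ| = 17.00 ✓; ∠UZG = 145.1° ✓; |ZG| = 29.10 ✓; ∠ZGB = 79.00° ✓; |GB| = 16.80 ✓; ∠GBC = 42.80° ✓; |BC| = 12.00 ✓; ∠BCV = 51.90° ✓; |CV| = 18.70 ✓; ∠(CV, VJ) = 90.00° ✓; |VJ| = 34.60 ✗.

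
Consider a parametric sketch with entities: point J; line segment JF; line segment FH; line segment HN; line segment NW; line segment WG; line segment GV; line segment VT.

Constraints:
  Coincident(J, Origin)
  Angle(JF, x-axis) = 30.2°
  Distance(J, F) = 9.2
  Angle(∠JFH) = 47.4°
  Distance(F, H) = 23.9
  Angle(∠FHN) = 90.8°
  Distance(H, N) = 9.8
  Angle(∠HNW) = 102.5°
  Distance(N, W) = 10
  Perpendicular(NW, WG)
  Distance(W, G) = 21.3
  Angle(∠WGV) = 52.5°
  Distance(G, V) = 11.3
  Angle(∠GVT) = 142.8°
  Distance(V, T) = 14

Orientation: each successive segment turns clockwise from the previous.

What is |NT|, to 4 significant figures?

2.813

J is at the origin; JF runs at 30.2° with length 9.2, so F = (7.951, 4.628). ∠JFH = 47.4° gives FH at -102.4° from the x-axis; with |FH| = 23.9, H = (2.819, -18.71). ∠FHN = 90.8° gives HN at 168.4° from the x-axis; with |HN| = 9.8, N = (-6.781, -16.74). ∠HNW = 102.5° gives NW at 90.90° from the x-axis; with |NW| = 10.0, W = (-6.938, -6.745). NW is perpendicular to WG, so WG runs at 0.9000°; with |WG| = 21.3, G = (14.36, -6.411). ∠WGV = 52.5° gives GV at -126.6° from the x-axis; with |GV| = 11.3, V = (7.622, -15.48). ∠GVT = 142.8° gives VT at -163.8° from the x-axis; with |VT| = 14.0, T = (-5.822, -19.39). Then |NT| = |T − N| = 2.813.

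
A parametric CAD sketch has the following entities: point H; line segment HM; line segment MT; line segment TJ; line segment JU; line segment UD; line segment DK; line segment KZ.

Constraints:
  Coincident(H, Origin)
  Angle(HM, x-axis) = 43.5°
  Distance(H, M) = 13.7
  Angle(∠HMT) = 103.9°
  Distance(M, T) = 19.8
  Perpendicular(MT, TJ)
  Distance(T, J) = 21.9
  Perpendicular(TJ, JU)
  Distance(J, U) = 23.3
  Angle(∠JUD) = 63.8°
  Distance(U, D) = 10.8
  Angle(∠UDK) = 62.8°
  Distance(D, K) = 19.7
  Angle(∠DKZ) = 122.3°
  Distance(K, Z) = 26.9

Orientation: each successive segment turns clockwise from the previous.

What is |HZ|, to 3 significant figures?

40.4

H is at the origin; HM runs at 43.5° with length 13.7, so M = (9.94, 9.43). ∠HMT = 103.9° gives MT at -32.6° from the x-axis; with |MT| = 19.8, T = (26.6, -1.24). MT is perpendicular to TJ, so TJ runs at -123°; with |TJ| = 21.9, J = (14.8, -19.7). TJ is perpendicular to JU, so JU runs at 147°; with |JU| = 23.3, U = (-4.81, -7.13). ∠JUD = 63.8° gives UD at 31.2° from the x-axis; with |UD| = 10.8, D = (4.43, -1.54). ∠UDK = 62.8° gives DK at -86.0° from the x-axis; with |DK| = 19.7, K = (5.80, -21.2). ∠DKZ = 122.3° gives KZ at -144° from the x-axis; with |KZ| = 26.9, Z = (-15.9, -37.1). Then |HZ| = |Z − H| = 40.4.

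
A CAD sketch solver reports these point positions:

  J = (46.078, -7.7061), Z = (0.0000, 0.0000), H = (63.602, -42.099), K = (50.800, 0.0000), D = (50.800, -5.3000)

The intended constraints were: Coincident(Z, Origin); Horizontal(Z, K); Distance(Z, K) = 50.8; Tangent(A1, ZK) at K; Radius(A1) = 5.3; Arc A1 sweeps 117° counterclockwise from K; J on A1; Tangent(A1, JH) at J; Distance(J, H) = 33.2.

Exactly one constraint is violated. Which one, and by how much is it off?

Distance(J, H) = 33.2 — off by 5.40.

Z = (0.00, 0.00) ✓; Z.y = 0.00, K.y = 0.00 ✓; |ZK| = 50.80 ✓; ∠(DK, KZ) = 90.00° ✓; |DK| = 5.300 ✓; bearing(D→J) − bearing(D→K) = 117.0° ✓; |DJ| = 5.300 ✓; ∠(DJ, JH) = 90.00° ✓; |JH| = 38.60 ✗.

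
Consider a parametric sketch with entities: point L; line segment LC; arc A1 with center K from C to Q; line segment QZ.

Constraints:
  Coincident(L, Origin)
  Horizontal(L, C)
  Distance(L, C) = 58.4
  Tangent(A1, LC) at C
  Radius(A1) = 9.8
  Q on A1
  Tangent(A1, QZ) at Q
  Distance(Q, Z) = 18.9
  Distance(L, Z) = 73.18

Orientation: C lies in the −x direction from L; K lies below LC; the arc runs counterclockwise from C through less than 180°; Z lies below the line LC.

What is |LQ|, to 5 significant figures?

68.967

Checks: |KQ| = 9.800 ✓; ∠(KQ, QZ) = 90.00° ✓; |QZ| = 18.90 ✓; |LZ| = 73.18 ✓.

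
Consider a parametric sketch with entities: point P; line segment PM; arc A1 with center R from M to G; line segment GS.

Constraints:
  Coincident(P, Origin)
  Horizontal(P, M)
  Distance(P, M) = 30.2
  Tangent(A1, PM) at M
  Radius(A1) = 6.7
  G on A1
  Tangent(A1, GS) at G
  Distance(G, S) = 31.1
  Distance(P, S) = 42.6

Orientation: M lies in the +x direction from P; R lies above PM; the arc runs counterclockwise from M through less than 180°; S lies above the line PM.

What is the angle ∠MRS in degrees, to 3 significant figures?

163°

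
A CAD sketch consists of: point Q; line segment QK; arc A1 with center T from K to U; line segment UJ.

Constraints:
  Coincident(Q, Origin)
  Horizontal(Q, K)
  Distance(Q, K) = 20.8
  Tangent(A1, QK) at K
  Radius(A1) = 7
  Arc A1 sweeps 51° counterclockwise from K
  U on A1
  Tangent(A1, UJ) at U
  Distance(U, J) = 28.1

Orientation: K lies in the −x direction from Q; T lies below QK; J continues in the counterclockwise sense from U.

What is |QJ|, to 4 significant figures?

50.26

Q is at the origin; Q and K share the same y with |QK| = 20.8 and K on the −x side, so K = (-20.80, 0.000). Tangency of A1 to QK means the radius TK is perpendicular to QK, so T = K + (0, -7) = (-20.80, -7.000). On A1, K sits at bearing 90° from T; a 51° counterclockwise sweep puts U at bearing 141°, so U = T + 7.0·(cos 141°, sin 141°) = (-26.24, -2.595). The tangent condition forces TU to be normal to UJ, so UJ runs along (−sin 141°, cos 141°); with |UJ| = 28.1, J = (-43.92, -24.43). Then |QJ| = |J − Q| = 50.26.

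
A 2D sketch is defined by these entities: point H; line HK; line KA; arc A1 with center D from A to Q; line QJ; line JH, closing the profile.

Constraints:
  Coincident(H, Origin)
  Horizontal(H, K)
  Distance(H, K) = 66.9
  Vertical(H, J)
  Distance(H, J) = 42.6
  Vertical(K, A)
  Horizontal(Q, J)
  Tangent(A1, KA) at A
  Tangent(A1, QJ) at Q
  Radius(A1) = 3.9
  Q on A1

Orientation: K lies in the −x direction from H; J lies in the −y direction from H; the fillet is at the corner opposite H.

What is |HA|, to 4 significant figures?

77.29

The virtual corner opposite H is at (-66.90, -42.60). The tangent condition forces DA to be normal to KA and since A1 is tangent to QJ there, DQ ⟂ QJ, with radius 3.9, so the center D sits 3.9 in from both sides at D = (-63.00, -38.70). That places the tangent points at A = (-66.90, -38.70) on KA and Q = (-63.00, -42.60) on QJ. Then |HA| = |A − H| = 77.29.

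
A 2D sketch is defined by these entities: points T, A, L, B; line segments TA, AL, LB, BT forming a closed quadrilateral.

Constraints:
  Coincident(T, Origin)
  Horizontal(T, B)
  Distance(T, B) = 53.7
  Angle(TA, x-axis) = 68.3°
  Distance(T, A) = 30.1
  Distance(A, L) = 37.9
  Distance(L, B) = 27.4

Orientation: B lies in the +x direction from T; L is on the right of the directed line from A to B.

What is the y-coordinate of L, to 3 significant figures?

-6.42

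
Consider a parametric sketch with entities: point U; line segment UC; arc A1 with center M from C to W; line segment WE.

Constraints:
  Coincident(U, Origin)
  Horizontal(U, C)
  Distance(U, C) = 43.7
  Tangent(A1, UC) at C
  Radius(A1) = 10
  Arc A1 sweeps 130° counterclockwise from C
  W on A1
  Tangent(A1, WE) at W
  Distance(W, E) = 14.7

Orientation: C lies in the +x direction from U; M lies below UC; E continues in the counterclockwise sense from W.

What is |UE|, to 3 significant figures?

53.3

U is at the origin; UC is horizontal with |UC| = 43.7 and C on the +x side, so C = (43.7, 0.00). Since A1 is tangent to UC there, MC ⟂ UC, so M = C + (0, -10) = (43.7, -10.0). On A1, C sits at bearing 90° from M; a 130° counterclockwise sweep puts W at bearing 220°, so W = M + 10.0·(cos 220°, sin 220°) = (36.0, -16.4). Tangency of A1 to WE means the radius MW is perpendicular to WE, so WE runs along (−sin 220°, cos 220°); with |WE| = 14.7, E = (45.5, -27.7). Then |UE| = |E − U| = 53.3.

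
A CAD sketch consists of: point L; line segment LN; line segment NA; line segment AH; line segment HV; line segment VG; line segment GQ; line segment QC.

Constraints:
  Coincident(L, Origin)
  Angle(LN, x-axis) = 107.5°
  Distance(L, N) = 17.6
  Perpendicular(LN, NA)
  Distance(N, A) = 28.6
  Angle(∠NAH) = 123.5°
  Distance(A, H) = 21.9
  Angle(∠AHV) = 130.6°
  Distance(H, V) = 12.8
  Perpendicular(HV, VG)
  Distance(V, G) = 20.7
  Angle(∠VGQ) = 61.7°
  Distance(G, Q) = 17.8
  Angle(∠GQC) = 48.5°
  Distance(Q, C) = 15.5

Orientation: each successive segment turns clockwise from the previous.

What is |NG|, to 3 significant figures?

30.3

L is at the origin; LN runs at 107.5° with length 17.6, so N = (-5.29, 16.8). The perpendicularity gives NA at right angles to LN, so NA runs at 17.5°; with |NA| = 28.6, A = (22.0, 25.4). ∠NAH = 123.5° gives AH at -39.0° from the x-axis; with |AH| = 21.9, H = (39.0, 11.6). ∠AHV = 130.6° gives HV at -88.4° from the x-axis; with |HV| = 12.8, V = (39.4, -1.19). HV ⟂ VG, so VG runs at -178°; with |VG| = 20.7, G = (18.7, -1.77). Then |NG| = |G − N| = 30.3.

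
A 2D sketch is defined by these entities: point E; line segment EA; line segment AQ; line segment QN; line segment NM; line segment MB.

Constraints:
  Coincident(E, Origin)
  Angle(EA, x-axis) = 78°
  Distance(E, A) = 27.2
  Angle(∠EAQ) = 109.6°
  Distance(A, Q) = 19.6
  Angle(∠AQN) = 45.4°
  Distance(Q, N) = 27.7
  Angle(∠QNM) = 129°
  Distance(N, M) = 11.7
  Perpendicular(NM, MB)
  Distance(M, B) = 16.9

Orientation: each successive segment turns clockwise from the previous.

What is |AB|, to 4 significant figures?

10.00

E is at the origin; EA runs at 78.0° with length 27.2, so A = (5.655, 26.61). ∠EAQ = 109.6° gives AQ at 7.600° from the x-axis; with |AQ| = 19.6, Q = (25.08, 29.20). ∠AQN = 45.4° gives QN at -127.0° from the x-axis; with |QN| = 27.7, N = (8.413, 7.076). ∠QNM = 129.0° gives NM at -178.0° from the x-axis; with |NM| = 11.7, M = (-3.280, 6.667). The perpendicularity gives MB at right angles to NM, so MB runs at 92.00°; with |MB| = 16.9, B = (-3.870, 23.56). Then |AB| = |B − A| = 10.00.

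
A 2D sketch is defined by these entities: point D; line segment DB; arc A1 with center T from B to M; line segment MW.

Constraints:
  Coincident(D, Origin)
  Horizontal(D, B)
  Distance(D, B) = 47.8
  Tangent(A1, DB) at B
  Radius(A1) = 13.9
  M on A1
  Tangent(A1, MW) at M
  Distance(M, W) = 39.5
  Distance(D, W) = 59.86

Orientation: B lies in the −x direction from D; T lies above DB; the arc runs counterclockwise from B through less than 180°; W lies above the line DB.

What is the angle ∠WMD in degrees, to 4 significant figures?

104.4°

D is at the origin; D and B share the same y with |DB| = 47.8 and B on the −x side, so B = (-47.80, 0.000). A1 meets DB tangentially, so TB is at right angles to DB, so T = B + (0, 13.9) = (-47.80, 13.90). Since TM ⟂ MW (tangency), |TW| = √(13.9² + 39.5²) = 41.87 regardless of where M sits on A1. So W lies on both circle(D, 59.86) and circle(T, 41.87); the above-DB intersection is W = (-30.00, 51.80). M is the foot of the tangent from W: M = (-33.97, 12.50).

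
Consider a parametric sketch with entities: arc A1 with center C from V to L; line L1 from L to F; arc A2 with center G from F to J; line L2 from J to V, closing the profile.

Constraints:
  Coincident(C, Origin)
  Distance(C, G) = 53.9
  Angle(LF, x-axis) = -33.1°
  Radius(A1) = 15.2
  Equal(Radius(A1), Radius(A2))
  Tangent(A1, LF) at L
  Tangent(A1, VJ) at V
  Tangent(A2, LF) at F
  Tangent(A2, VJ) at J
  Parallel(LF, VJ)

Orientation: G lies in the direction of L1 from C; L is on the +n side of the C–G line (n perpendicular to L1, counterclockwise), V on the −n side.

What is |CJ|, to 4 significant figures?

56.00

The slot axis is L1's direction at -33.1°, so u = (cos -33.1°, sin -33.1°) = (0.8377, -0.5461) and n = (−sin -33.1°, cos -33.1°) = (0.5461, 0.8377). C is at the origin and G lies 53.9 along u from C, so G = 53.9·u = (45.15, -29.43). Tangency of A1 to both parallel lines with radius 15.2 puts L and V at C ± 15.2·n: L = (8.301, 12.73), V = (-8.301, -12.73). Equal radii place F and J the same way about G: F = G + 15.2·n = (53.45, -16.70), J = G − 15.2·n = (36.85, -42.17). Then |CJ| = |J − C| = 56.00.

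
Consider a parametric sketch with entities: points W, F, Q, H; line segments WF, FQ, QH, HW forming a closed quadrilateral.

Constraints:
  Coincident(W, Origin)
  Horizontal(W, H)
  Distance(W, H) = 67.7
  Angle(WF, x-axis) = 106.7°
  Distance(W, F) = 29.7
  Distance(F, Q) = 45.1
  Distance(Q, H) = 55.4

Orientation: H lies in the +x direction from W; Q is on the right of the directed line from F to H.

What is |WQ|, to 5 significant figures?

17.309

W is at the origin; W and H share the same y with |WH| = 67.7 and H in +x, so H = (67.7, 0). WF runs at 106.7° with |WF| = 29.7, so F = (-8.5346, 28.447). Q is determined by |FQ| = 45.1 and |QH| = 55.4 together: it lies at the intersection of circle(F, 45.1) and circle(H, 55.4). With |FH| = 81.369, the foot of the radical line on FH is 34.324 from F and the perpendicular offset is √(45.1² − 34.324²) = 29.255. Taking the right-of-FH solution: Q = (13.395, -10.962).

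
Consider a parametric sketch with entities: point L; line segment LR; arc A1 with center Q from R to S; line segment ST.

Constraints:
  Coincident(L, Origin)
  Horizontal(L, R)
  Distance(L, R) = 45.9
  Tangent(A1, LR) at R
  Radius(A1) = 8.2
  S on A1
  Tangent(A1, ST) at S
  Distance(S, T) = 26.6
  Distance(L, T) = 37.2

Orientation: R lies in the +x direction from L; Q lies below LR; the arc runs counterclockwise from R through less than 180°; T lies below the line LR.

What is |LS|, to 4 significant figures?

39.02

Checks: ∠(QR, RL) = 90.00° ✓; |QS| = 8.200 ✓; ∠(QS, ST) = 90.00° ✓; |ST| = 26.60 ✓; |LT| = 37.20 ✓.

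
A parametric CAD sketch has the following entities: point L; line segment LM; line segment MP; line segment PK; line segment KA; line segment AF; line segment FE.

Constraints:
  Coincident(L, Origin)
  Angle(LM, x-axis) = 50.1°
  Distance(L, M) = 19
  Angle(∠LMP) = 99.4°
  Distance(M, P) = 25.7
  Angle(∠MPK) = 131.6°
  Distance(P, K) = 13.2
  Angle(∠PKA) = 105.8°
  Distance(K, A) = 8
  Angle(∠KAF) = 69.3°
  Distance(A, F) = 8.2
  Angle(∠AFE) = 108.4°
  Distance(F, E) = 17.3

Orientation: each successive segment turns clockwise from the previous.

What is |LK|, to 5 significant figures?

38.601

∠LMP = 99.4° gives MP at -30.500° from the x-axis; with |MP| = 25.7, P = (34.331, 1.5324). ∠MPK = 131.6° gives PK at -78.900° from the x-axis; with |PK| = 13.2, K = (36.873, -11.421). Then |LK| = |K − L| = 38.601.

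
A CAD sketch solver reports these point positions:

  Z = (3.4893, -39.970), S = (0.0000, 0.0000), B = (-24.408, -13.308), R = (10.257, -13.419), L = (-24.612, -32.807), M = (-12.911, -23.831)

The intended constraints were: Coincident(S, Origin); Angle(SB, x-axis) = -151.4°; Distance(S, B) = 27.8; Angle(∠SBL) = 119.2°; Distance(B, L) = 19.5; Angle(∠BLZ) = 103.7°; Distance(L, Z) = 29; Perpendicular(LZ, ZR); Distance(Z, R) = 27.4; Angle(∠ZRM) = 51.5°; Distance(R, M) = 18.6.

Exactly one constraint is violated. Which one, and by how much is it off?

Distance(R, M) = 18.6 — off by 6.80.

S = (0.00, 0.00) ✓; SB at -151.4° ✓; |SB| = 27.80 ✓; ∠SBL = 119.2° ✓; |BL| = 19.50 ✓; ∠BLZ = 103.7° ✓; |LZ| = 29.00 ✓; ∠(LZ, ZR) = 90.00° ✓; |ZR| = 27.40 ✓; ∠ZRM = 51.50° ✓; |RM| = 25.40 ✗.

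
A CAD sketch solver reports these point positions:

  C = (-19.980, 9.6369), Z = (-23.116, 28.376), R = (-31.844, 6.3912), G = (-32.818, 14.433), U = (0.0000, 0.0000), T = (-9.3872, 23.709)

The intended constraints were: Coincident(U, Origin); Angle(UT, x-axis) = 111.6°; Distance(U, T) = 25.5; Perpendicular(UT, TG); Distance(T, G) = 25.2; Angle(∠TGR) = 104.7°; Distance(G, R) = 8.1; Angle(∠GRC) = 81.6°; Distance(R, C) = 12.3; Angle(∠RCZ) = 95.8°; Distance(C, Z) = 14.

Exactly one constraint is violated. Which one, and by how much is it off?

Distance(C, Z) = 14 — off by 5.00.

U = (0.00, 0.00) ✓; UT at 111.6° ✓; |UT| = 25.50 ✓; ∠(UT, TG) = 90.00° ✓; |TG| = 25.20 ✓; ∠TGR = 104.7° ✓; |GR| = 8.101 ✓; ∠GRC = 81.61° ✓; |RC| = 12.30 ✓; ∠RCZ = 95.80° ✓; |CZ| = 19.00 ✗.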